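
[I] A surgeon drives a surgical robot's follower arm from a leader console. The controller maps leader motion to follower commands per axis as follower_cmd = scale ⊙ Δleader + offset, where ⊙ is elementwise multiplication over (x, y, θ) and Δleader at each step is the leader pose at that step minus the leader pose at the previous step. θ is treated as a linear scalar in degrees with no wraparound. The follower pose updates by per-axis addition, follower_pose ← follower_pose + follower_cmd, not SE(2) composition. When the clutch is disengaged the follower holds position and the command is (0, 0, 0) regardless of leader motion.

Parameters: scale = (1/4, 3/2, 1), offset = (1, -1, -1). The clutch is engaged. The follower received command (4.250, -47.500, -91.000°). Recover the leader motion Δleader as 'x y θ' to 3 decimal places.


axis x: (4.250 − 1) / (1/4) = 13.000
axis y: (-47.500 − -1) / (3/2) = -31.000
axis θ: (-91.000 − -1) / (1) = -90.000

13.000 -31.000 -90.000


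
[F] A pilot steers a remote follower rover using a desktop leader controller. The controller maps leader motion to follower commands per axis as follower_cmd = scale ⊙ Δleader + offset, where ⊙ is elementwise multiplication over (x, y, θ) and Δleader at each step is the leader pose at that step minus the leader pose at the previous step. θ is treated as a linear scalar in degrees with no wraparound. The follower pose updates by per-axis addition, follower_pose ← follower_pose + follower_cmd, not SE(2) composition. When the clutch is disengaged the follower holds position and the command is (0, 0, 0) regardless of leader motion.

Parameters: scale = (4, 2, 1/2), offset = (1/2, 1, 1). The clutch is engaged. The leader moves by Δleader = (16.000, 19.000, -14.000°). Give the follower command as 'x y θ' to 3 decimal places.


axis x: 4·16.000 + 1/2 = 64.500
axis y: 2·19.000 + 1 = 39.000
axis θ: 1/2·-14.000 + 1 = -6.000

64.500 39.000 -6.000


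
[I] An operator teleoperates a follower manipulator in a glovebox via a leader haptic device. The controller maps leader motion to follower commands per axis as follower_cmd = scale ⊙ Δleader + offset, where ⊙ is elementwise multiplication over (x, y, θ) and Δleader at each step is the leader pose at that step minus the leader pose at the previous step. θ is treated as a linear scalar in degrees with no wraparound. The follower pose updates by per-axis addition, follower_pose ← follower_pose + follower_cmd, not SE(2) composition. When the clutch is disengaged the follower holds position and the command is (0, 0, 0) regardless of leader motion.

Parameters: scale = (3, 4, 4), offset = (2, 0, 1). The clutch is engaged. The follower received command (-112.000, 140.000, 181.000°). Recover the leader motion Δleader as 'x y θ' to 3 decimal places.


axis x: (-112.000 − 2) / (3) = -38.000
axis y: (140.000 − 0) / (4) = 35.000
axis θ: (181.000 − 1) / (4) = 45.000

-38.000 35.000 45.000


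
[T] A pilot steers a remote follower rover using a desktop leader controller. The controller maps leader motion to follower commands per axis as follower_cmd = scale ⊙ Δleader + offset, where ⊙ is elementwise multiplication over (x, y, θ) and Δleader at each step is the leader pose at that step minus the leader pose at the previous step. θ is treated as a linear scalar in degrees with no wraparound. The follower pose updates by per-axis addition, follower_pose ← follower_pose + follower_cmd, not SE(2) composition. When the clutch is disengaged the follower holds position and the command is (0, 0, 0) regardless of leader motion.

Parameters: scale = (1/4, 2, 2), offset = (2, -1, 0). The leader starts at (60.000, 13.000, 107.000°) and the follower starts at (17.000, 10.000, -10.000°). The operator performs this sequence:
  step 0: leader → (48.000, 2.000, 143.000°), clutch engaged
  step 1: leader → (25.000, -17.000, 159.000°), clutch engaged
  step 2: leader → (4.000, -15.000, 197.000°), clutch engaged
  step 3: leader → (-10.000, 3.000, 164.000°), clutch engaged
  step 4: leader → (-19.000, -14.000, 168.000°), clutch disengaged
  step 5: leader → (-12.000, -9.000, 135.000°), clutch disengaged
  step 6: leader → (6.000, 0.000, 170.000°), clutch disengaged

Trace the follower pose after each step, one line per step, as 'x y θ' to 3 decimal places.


16.000 -13.000 62.000
12.250 -52.000 94.000
9.000 -49.000 170.000
7.500 -14.000 104.000
7.500 -14.000 104.000
7.500 -14.000 104.000
7.500 -14.000 104.000

step 0: Δleader=(-12.000, -11.000, 36.000°), engaged; cmd=(-1.000, -23.000, 72.000°) → follower=(16.000, -13.000, 62.000°)
step 1: Δleader=(-23.000, -19.000, 16.000°), engaged; cmd=(-3.750, -39.000, 32.000°) → follower=(12.250, -52.000, 94.000°)
step 2: Δleader=(-21.000, 2.000, 38.000°), engaged; cmd=(-3.250, 3.000, 76.000°) → follower=(9.000, -49.000, 170.000°)
step 3: Δleader=(-14.000, 18.000, -33.000°), engaged; cmd=(-1.500, 35.000, -66.000°) → follower=(7.500, -14.000, 104.000°)
step 4: Δleader=(-9.000, -17.000, 4.000°), disengaged; cmd=(0,0,0) → follower holds at (7.500, -14.000, 104.000°)
step 5: Δleader=(7.000, 5.000, -33.000°), disengaged; cmd=(0,0,0) → follower holds at (7.500, -14.000, 104.000°)
step 6: Δleader=(18.000, 9.000, 35.000°), disengaged; cmd=(0,0,0) → follower holds at (7.500, -14.000, 104.000°)


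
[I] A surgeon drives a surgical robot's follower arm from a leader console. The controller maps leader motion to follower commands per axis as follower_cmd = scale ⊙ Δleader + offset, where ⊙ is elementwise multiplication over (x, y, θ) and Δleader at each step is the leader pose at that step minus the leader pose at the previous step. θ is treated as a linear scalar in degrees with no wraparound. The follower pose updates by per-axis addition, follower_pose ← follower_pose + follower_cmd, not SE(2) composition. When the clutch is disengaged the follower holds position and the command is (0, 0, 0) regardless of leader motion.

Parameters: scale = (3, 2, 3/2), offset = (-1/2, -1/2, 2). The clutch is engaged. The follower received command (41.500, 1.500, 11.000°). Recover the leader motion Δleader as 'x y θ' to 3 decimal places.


axis x: (41.500 − -1/2) / (3) = 14.000
axis y: (1.500 − -1/2) / (2) = 1.000
axis θ: (11.000 − 2) / (3/2) = 6.000

14.000 1.000 6.000


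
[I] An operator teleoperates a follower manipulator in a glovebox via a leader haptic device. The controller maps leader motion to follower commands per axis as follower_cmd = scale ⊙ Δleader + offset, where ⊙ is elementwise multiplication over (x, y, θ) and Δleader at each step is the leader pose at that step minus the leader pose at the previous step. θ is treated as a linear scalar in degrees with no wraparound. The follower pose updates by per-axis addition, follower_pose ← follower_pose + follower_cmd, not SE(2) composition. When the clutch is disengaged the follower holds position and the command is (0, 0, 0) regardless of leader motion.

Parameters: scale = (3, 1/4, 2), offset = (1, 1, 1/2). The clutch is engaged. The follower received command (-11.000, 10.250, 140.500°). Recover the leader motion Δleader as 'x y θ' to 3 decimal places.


-4.000 37.000 70.000

axis x: (-11.000 − 1) / (3) = -4.000
axis y: (10.250 − 1) / (1/4) = 37.000
axis θ: (140.500 − 1/2) / (2) = 70.000


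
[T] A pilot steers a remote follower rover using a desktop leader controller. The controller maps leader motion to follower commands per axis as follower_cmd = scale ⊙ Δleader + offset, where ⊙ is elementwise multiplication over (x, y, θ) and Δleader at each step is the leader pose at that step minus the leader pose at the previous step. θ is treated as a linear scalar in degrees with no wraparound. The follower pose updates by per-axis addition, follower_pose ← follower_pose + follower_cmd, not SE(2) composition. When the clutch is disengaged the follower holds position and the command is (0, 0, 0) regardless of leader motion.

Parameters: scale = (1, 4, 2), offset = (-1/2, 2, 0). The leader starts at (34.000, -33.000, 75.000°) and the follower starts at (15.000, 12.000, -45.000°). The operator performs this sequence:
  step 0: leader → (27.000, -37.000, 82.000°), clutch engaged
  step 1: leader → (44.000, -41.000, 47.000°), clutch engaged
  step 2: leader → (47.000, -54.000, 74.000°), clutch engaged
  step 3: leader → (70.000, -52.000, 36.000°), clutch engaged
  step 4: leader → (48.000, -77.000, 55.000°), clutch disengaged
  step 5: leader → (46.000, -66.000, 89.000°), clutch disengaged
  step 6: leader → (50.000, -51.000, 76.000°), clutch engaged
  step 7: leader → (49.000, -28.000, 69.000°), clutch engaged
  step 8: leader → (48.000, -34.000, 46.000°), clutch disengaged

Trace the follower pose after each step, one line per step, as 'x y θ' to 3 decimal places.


7.500 -2.000 -31.000
24.000 -16.000 -101.000
26.500 -66.000 -47.000
49.000 -56.000 -123.000
49.000 -56.000 -123.000
49.000 -56.000 -123.000
52.500 6.000 -149.000
51.000 100.000 -163.000
51.000 100.000 -163.000

step 0: Δleader=(-7.000, -4.000, 7.000°), engaged; cmd=(-7.500, -14.000, 14.000°) → follower=(7.500, -2.000, -31.000°)
step 1: Δleader=(17.000, -4.000, -35.000°), engaged; cmd=(16.500, -14.000, -70.000°) → follower=(24.000, -16.000, -101.000°)
step 2: Δleader=(3.000, -13.000, 27.000°), engaged; cmd=(2.500, -50.000, 54.000°) → follower=(26.500, -66.000, -47.000°)
step 3: Δleader=(23.000, 2.000, -38.000°), engaged; cmd=(22.500, 10.000, -76.000°) → follower=(49.000, -56.000, -123.000°)
step 4: Δleader=(-22.000, -25.000, 19.000°), disengaged; cmd=(0,0,0) → follower holds at (49.000, -56.000, -123.000°)
step 5: Δleader=(-2.000, 11.000, 34.000°), disengaged; cmd=(0,0,0) → follower holds at (49.000, -56.000, -123.000°)
step 6: Δleader=(4.000, 15.000, -13.000°), engaged; cmd=(3.500, 62.000, -26.000°) → follower=(52.500, 6.000, -149.000°)
step 7: Δleader=(-1.000, 23.000, -7.000°), engaged; cmd=(-1.500, 94.000, -14.000°) → follower=(51.000, 100.000, -163.000°)
step 8: Δleader=(-1.000, -6.000, -23.000°), disengaged; cmd=(0,0,0) → follower holds at (51.000, 100.000, -163.000°)


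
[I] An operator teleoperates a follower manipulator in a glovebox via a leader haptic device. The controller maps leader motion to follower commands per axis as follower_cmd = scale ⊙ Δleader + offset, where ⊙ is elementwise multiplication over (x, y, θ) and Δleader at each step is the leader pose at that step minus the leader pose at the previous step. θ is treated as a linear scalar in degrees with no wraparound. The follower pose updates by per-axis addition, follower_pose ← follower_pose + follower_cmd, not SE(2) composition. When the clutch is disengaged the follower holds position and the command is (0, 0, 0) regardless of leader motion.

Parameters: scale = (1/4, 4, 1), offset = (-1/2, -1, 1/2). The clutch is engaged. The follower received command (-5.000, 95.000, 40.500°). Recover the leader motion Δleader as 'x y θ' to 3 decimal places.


axis x: (-5.000 − -1/2) / (1/4) = -18.000
axis y: (95.000 − -1) / (4) = 24.000
axis θ: (40.500 − 1/2) / (1) = 40.000

-18.000 24.000 40.000


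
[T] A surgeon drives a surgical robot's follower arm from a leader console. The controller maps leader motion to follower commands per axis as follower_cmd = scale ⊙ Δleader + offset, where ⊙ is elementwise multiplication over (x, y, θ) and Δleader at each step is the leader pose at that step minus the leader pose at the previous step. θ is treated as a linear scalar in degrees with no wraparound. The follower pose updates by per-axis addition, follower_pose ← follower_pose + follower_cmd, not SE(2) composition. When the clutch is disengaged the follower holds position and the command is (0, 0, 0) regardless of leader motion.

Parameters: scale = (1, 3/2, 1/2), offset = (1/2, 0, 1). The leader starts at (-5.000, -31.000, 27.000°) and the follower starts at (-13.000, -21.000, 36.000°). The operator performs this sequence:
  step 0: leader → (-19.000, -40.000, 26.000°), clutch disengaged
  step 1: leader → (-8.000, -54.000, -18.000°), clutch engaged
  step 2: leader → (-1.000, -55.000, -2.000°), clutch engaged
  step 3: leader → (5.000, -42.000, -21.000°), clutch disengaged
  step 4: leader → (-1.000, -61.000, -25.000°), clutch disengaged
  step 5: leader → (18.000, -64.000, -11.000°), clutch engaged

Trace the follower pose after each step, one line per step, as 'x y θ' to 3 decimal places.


step 0: Δleader=(-14.000, -9.000, -1.000°), disengaged; cmd=(0,0,0) → follower holds at (-13.000, -21.000, 36.000°)
step 1: Δleader=(11.000, -14.000, -44.000°), engaged; cmd=(11.500, -21.000, -21.000°) → follower=(-1.500, -42.000, 15.000°)
step 2: Δleader=(7.000, -1.000, 16.000°), engaged; cmd=(7.500, -1.500, 9.000°) → follower=(6.000, -43.500, 24.000°)
step 3: Δleader=(6.000, 13.000, -19.000°), disengaged; cmd=(0,0,0) → follower holds at (6.000, -43.500, 24.000°)
step 4: Δleader=(-6.000, -19.000, -4.000°), disengaged; cmd=(0,0,0) → follower holds at (6.000, -43.500, 24.000°)
step 5: Δleader=(19.000, -3.000, 14.000°), engaged; cmd=(19.500, -4.500, 8.000°) → follower=(25.500, -48.000, 32.000°)

-13.000 -21.000 36.000
-1.500 -42.000 15.000
6.000 -43.500 24.000
6.000 -43.500 24.000
6.000 -43.500 24.000
25.500 -48.000 32.000


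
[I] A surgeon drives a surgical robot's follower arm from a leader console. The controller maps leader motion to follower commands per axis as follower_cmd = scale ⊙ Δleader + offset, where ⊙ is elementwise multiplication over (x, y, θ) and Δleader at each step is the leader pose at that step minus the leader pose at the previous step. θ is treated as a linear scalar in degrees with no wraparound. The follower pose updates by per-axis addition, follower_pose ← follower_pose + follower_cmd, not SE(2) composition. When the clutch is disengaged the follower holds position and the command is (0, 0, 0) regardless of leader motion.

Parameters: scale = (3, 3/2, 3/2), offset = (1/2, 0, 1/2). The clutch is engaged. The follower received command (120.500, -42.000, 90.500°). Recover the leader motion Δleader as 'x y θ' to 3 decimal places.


axis x: (120.500 − 1/2) / (3) = 40.000
axis y: (-42.000 − 0) / (3/2) = -28.000
axis θ: (90.500 − 1/2) / (3/2) = 60.000

40.000 -28.000 60.000


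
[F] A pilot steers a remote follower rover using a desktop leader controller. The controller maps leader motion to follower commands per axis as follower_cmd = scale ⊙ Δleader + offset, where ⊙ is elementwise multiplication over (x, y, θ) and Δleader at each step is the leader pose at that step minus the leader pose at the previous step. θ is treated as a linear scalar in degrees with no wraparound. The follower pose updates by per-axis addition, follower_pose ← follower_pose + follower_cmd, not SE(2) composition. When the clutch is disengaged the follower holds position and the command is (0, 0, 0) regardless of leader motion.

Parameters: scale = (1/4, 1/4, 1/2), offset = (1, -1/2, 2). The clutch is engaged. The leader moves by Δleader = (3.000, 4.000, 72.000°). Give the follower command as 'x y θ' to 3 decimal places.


1.750 0.500 38.000

axis x: 1/4·3.000 + 1 = 1.750
axis y: 1/4·4.000 + -1/2 = 0.500
axis θ: 1/2·72.000 + 2 = 38.000


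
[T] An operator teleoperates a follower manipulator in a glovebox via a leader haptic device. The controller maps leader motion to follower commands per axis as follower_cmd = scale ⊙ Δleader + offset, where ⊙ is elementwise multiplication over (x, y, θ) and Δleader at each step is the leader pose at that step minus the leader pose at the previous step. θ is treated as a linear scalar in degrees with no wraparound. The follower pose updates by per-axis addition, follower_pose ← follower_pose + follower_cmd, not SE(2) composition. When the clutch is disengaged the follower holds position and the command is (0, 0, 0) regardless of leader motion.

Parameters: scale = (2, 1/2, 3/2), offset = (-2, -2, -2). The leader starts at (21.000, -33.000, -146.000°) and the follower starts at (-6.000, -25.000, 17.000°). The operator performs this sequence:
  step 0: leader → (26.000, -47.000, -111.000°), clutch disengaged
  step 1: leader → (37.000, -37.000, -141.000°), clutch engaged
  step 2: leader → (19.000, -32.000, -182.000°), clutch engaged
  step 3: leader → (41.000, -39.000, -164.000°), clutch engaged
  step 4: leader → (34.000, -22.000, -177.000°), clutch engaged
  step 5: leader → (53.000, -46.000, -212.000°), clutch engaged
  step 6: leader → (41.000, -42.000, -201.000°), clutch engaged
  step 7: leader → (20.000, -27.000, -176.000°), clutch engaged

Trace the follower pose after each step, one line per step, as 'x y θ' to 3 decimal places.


step 0: Δleader=(5.000, -14.000, 35.000°), disengaged; cmd=(0,0,0) → follower holds at (-6.000, -25.000, 17.000°)
step 1: Δleader=(11.000, 10.000, -30.000°), engaged; cmd=(20.000, 3.000, -47.000°) → follower=(14.000, -22.000, -30.000°)
step 2: Δleader=(-18.000, 5.000, -41.000°), engaged; cmd=(-38.000, 0.500, -63.500°) → follower=(-24.000, -21.500, -93.500°)
step 3: Δleader=(22.000, -7.000, 18.000°), engaged; cmd=(42.000, -5.500, 25.000°) → follower=(18.000, -27.000, -68.500°)
step 4: Δleader=(-7.000, 17.000, -13.000°), engaged; cmd=(-16.000, 6.500, -21.500°) → follower=(2.000, -20.500, -90.000°)
step 5: Δleader=(19.000, -24.000, -35.000°), engaged; cmd=(36.000, -14.000, -54.500°) → follower=(38.000, -34.500, -144.500°)
step 6: Δleader=(-12.000, 4.000, 11.000°), engaged; cmd=(-26.000, 0.000, 14.500°) → follower=(12.000, -34.500, -130.000°)
step 7: Δleader=(-21.000, 15.000, 25.000°), engaged; cmd=(-44.000, 5.500, 35.500°) → follower=(-32.000, -29.000, -94.500°)

-6.000 -25.000 17.000
14.000 -22.000 -30.000
-24.000 -21.500 -93.500
18.000 -27.000 -68.500
2.000 -20.500 -90.000
38.000 -34.500 -144.500
12.000 -34.500 -130.000
-32.000 -29.000 -94.500


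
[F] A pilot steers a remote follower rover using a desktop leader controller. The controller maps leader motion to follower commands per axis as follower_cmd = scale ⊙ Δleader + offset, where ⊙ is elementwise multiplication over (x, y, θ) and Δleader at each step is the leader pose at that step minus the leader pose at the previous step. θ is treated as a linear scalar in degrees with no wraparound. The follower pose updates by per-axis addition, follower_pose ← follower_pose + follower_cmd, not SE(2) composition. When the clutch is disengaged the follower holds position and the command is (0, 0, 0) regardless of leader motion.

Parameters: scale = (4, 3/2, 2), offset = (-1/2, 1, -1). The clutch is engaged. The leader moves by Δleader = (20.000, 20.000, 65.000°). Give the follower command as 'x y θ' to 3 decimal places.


axis x: 4·20.000 + -1/2 = 79.500
axis y: 3/2·20.000 + 1 = 31.000
axis θ: 2·65.000 + -1 = 129.000

79.500 31.000 129.000


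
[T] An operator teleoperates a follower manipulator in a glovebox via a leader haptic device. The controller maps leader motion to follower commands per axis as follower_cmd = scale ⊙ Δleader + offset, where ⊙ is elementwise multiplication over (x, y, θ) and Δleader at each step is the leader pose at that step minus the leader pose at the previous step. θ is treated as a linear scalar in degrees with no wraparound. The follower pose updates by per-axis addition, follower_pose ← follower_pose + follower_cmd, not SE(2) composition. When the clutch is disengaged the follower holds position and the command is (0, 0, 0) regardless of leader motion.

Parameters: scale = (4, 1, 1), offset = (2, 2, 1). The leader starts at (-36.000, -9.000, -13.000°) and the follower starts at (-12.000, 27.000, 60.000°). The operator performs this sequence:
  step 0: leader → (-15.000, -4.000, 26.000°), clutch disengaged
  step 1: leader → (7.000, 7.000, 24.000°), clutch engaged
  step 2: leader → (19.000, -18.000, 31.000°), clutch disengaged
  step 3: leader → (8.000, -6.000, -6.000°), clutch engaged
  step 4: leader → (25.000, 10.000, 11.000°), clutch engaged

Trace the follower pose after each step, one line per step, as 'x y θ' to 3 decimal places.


step 0: Δleader=(21.000, 5.000, 39.000°), disengaged; cmd=(0,0,0) → follower holds at (-12.000, 27.000, 60.000°)
step 1: Δleader=(22.000, 11.000, -2.000°), engaged; cmd=(90.000, 13.000, -1.000°) → follower=(78.000, 40.000, 59.000°)
step 2: Δleader=(12.000, -25.000, 7.000°), disengaged; cmd=(0,0,0) → follower holds at (78.000, 40.000, 59.000°)
step 3: Δleader=(-11.000, 12.000, -37.000°), engaged; cmd=(-42.000, 14.000, -36.000°) → follower=(36.000, 54.000, 23.000°)
step 4: Δleader=(17.000, 16.000, 17.000°), engaged; cmd=(70.000, 18.000, 18.000°) → follower=(106.000, 72.000, 41.000°)

-12.000 27.000 60.000
78.000 40.000 59.000
78.000 40.000 59.000
36.000 54.000 23.000
106.000 72.000 41.000


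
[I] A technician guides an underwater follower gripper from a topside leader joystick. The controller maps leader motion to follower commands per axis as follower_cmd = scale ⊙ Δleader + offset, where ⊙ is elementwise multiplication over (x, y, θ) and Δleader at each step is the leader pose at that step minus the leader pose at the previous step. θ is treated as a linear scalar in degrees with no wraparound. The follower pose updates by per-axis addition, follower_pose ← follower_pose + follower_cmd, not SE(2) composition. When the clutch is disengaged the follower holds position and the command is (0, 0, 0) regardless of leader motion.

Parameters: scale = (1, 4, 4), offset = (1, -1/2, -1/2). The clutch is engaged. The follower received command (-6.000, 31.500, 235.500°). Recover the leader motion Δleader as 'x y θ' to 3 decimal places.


-7.000 8.000 59.000

axis x: (-6.000 − 1) / (1) = -7.000
axis y: (31.500 − -1/2) / (4) = 8.000
axis θ: (235.500 − -1/2) / (4) = 59.000


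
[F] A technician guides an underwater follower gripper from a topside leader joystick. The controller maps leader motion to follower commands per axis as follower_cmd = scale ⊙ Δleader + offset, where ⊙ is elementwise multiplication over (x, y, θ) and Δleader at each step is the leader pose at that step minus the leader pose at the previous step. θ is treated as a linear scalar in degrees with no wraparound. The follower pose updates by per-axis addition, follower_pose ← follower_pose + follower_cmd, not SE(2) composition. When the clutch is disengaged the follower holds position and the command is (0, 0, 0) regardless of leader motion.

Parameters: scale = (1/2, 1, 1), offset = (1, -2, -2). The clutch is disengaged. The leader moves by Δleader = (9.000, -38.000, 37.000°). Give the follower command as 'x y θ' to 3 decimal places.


0.000 0.000 0.000

clutch disengaged → follower holds; cmd = (0, 0, 0)


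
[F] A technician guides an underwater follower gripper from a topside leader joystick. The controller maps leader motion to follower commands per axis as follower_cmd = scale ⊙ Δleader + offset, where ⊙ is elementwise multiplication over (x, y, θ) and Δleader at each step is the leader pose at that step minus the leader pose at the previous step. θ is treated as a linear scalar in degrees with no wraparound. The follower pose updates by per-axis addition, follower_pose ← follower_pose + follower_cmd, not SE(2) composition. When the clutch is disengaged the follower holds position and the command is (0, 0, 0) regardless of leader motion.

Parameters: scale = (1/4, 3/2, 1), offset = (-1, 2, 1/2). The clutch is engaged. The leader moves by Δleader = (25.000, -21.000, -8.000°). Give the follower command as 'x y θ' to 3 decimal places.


axis x: 1/4·25.000 + -1 = 5.250
axis y: 3/2·-21.000 + 2 = -29.500
axis θ: 1·-8.000 + 1/2 = -7.500

5.250 -29.500 -7.500


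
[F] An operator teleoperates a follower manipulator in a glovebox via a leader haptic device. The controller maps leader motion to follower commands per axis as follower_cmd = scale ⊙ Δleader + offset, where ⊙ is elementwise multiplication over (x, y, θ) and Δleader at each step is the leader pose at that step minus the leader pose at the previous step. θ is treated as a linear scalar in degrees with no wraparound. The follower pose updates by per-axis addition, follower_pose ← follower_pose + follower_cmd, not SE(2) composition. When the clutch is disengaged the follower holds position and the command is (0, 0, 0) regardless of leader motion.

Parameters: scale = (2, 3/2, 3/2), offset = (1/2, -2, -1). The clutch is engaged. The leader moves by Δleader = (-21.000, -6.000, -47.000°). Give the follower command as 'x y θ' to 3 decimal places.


axis x: 2·-21.000 + 1/2 = -41.500
axis y: 3/2·-6.000 + -2 = -11.000
axis θ: 3/2·-47.000 + -1 = -71.500

-41.500 -11.000 -71.500


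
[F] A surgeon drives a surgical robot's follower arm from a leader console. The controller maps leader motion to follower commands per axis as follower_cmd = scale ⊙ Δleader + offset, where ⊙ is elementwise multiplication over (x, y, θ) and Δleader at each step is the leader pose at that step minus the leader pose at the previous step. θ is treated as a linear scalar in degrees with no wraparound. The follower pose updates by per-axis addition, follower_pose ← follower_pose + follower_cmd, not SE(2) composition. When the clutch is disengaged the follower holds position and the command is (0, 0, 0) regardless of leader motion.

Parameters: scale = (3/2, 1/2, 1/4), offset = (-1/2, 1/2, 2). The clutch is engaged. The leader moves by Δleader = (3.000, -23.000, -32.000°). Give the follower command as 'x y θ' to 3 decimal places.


axis x: 3/2·3.000 + -1/2 = 4.000
axis y: 1/2·-23.000 + 1/2 = -11.000
axis θ: 1/4·-32.000 + 2 = -6.000

4.000 -11.000 -6.000


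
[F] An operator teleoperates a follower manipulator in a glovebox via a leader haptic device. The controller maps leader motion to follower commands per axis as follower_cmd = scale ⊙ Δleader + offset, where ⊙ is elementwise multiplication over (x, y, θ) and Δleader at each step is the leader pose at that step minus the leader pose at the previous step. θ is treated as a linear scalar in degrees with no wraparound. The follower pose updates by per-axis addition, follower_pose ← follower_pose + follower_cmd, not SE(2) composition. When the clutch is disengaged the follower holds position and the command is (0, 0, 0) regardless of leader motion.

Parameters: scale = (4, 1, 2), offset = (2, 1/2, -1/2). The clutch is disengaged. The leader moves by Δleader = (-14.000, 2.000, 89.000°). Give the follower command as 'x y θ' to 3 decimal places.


0.000 0.000 0.000

clutch disengaged → follower holds; cmd = (0, 0, 0)


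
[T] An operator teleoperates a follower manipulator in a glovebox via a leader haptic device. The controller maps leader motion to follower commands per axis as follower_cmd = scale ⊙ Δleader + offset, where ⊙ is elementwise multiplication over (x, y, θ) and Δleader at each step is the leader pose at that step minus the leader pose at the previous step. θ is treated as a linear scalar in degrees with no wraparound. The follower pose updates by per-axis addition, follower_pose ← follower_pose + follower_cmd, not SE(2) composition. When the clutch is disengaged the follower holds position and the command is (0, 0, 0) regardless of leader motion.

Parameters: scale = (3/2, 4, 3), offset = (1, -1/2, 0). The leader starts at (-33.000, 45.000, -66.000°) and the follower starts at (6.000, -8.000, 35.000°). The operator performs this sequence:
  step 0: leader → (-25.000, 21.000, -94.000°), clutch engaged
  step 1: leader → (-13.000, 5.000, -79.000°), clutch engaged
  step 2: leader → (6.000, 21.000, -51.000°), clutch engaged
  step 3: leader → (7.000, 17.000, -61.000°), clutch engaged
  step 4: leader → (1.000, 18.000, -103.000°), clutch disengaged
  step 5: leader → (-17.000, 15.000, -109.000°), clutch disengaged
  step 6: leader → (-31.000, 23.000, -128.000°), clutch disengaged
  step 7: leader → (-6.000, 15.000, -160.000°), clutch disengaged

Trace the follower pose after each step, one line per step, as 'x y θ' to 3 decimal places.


19.000 -104.500 -49.000
38.000 -169.000 -4.000
67.500 -105.500 80.000
70.000 -122.000 50.000
70.000 -122.000 50.000
70.000 -122.000 50.000
70.000 -122.000 50.000
70.000 -122.000 50.000

step 0: Δleader=(8.000, -24.000, -28.000°), engaged; cmd=(13.000, -96.500, -84.000°) → follower=(19.000, -104.500, -49.000°)
step 1: Δleader=(12.000, -16.000, 15.000°), engaged; cmd=(19.000, -64.500, 45.000°) → follower=(38.000, -169.000, -4.000°)
step 2: Δleader=(19.000, 16.000, 28.000°), engaged; cmd=(29.500, 63.500, 84.000°) → follower=(67.500, -105.500, 80.000°)
step 3: Δleader=(1.000, -4.000, -10.000°), engaged; cmd=(2.500, -16.500, -30.000°) → follower=(70.000, -122.000, 50.000°)
step 4: Δleader=(-6.000, 1.000, -42.000°), disengaged; cmd=(0,0,0) → follower holds at (70.000, -122.000, 50.000°)
step 5: Δleader=(-18.000, -3.000, -6.000°), disengaged; cmd=(0,0,0) → follower holds at (70.000, -122.000, 50.000°)
step 6: Δleader=(-14.000, 8.000, -19.000°), disengaged; cmd=(0,0,0) → follower holds at (70.000, -122.000, 50.000°)
step 7: Δleader=(25.000, -8.000, -32.000°), disengaged; cmd=(0,0,0) → follower holds at (70.000, -122.000, 50.000°)


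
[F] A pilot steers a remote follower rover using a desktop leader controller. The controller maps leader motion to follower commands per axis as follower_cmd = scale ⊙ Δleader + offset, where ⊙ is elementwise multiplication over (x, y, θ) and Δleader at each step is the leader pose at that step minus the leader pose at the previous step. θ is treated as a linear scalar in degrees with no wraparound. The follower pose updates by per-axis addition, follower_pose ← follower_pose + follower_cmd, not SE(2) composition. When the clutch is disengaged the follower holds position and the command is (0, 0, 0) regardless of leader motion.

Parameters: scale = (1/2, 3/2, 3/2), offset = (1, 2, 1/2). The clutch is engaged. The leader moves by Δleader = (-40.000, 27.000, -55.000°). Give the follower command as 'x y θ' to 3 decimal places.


-19.000 42.500 -82.000

axis x: 1/2·-40.000 + 1 = -19.000
axis y: 3/2·27.000 + 2 = 42.500
axis θ: 3/2·-55.000 + 1/2 = -82.000


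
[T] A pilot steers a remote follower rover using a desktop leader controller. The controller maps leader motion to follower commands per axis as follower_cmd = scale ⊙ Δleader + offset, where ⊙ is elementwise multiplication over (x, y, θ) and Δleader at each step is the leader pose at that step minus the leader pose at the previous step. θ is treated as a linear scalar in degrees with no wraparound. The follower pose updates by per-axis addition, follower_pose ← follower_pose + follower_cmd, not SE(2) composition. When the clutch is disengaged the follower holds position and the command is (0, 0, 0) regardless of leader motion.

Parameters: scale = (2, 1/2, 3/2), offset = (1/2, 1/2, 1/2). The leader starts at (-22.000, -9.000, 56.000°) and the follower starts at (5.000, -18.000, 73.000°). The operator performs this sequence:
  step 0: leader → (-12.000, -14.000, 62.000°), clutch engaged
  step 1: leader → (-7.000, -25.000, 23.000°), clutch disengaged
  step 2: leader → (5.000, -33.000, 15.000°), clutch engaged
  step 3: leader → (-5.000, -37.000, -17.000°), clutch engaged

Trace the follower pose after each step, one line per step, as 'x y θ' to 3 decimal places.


step 0: Δleader=(10.000, -5.000, 6.000°), engaged; cmd=(20.500, -2.000, 9.500°) → follower=(25.500, -20.000, 82.500°)
step 1: Δleader=(5.000, -11.000, -39.000°), disengaged; cmd=(0,0,0) → follower holds at (25.500, -20.000, 82.500°)
step 2: Δleader=(12.000, -8.000, -8.000°), engaged; cmd=(24.500, -3.500, -11.500°) → follower=(50.000, -23.500, 71.000°)
step 3: Δleader=(-10.000, -4.000, -32.000°), engaged; cmd=(-19.500, -1.500, -47.500°) → follower=(30.500, -25.000, 23.500°)

25.500 -20.000 82.500
25.500 -20.000 82.500
50.000 -23.500 71.000
30.500 -25.000 23.500


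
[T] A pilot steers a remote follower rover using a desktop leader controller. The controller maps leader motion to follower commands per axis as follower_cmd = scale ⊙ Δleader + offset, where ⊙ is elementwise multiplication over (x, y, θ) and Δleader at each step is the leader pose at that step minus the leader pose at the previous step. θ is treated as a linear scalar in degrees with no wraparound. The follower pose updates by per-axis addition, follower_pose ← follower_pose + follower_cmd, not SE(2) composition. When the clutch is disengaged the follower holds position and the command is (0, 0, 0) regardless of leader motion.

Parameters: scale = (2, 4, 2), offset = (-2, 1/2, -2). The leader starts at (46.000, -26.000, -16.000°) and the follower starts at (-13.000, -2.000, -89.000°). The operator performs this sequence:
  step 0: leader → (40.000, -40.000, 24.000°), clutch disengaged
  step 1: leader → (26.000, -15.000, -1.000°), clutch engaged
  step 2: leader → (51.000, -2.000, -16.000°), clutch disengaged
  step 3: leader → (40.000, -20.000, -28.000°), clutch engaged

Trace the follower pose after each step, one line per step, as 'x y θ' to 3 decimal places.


-13.000 -2.000 -89.000
-43.000 98.500 -141.000
-43.000 98.500 -141.000
-67.000 27.000 -167.000

step 0: Δleader=(-6.000, -14.000, 40.000°), disengaged; cmd=(0,0,0) → follower holds at (-13.000, -2.000, -89.000°)
step 1: Δleader=(-14.000, 25.000, -25.000°), engaged; cmd=(-30.000, 100.500, -52.000°) → follower=(-43.000, 98.500, -141.000°)
step 2: Δleader=(25.000, 13.000, -15.000°), disengaged; cmd=(0,0,0) → follower holds at (-43.000, 98.500, -141.000°)
step 3: Δleader=(-11.000, -18.000, -12.000°), engaged; cmd=(-24.000, -71.500, -26.000°) → follower=(-67.000, 27.000, -167.000°)


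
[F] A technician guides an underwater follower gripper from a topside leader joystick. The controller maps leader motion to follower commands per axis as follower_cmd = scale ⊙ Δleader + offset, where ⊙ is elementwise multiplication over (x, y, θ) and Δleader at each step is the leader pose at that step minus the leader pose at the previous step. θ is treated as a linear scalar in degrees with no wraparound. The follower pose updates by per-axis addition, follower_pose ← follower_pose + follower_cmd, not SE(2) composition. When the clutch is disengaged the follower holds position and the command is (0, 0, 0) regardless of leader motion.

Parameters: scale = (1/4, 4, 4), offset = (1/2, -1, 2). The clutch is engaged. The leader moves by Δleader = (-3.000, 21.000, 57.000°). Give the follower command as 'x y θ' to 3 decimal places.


axis x: 1/4·-3.000 + 1/2 = -0.250
axis y: 4·21.000 + -1 = 83.000
axis θ: 4·57.000 + 2 = 230.000

-0.250 83.000 230.000


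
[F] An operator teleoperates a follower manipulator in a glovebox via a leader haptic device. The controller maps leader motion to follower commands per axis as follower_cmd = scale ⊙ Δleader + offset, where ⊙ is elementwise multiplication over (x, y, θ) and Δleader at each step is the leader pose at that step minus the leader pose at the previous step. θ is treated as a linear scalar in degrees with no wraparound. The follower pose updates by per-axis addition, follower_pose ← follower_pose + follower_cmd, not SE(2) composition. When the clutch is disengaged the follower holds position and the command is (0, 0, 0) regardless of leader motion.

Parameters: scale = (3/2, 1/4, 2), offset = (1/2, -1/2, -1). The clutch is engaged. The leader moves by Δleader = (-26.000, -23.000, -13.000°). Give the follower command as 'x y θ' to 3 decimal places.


-38.500 -6.250 -27.000

axis x: 3/2·-26.000 + 1/2 = -38.500
axis y: 1/4·-23.000 + -1/2 = -6.250
axis θ: 2·-13.000 + -1 = -27.000


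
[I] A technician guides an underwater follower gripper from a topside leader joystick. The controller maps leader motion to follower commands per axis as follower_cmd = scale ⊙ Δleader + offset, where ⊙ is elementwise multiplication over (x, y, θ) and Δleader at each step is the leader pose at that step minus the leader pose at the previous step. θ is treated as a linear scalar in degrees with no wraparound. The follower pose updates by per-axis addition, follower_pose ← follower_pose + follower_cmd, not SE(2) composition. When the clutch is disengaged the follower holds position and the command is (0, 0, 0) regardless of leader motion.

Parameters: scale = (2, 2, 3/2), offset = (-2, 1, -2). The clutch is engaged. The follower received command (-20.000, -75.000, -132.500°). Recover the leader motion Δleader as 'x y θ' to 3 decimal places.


-9.000 -38.000 -87.000

axis x: (-20.000 − -2) / (2) = -9.000
axis y: (-75.000 − 1) / (2) = -38.000
axis θ: (-132.500 − -2) / (3/2) = -87.000


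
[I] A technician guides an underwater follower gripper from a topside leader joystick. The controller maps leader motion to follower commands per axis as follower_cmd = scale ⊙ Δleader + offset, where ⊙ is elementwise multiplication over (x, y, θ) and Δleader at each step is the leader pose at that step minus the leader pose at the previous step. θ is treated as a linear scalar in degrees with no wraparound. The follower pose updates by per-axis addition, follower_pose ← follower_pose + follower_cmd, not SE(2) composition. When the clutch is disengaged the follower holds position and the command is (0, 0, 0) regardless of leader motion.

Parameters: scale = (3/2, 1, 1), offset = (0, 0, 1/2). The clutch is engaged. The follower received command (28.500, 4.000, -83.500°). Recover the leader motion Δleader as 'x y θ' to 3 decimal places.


19.000 4.000 -84.000

axis x: (28.500 − 0) / (3/2) = 19.000
axis y: (4.000 − 0) / (1) = 4.000
axis θ: (-83.500 − 1/2) / (1) = -84.000


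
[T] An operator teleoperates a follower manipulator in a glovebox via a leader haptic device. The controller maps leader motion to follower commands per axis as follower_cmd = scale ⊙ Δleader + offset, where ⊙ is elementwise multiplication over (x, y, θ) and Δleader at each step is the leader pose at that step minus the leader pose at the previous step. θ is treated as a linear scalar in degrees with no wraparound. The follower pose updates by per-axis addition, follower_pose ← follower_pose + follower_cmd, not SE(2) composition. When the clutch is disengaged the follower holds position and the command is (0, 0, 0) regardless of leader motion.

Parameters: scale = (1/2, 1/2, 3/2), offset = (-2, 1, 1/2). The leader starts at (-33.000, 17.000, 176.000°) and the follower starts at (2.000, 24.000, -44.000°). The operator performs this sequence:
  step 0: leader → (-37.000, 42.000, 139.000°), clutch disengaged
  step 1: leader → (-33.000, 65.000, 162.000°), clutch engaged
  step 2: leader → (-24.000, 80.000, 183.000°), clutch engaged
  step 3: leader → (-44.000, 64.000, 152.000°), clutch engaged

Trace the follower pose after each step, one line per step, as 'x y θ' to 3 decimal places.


step 0: Δleader=(-4.000, 25.000, -37.000°), disengaged; cmd=(0,0,0) → follower holds at (2.000, 24.000, -44.000°)
step 1: Δleader=(4.000, 23.000, 23.000°), engaged; cmd=(0.000, 12.500, 35.000°) → follower=(2.000, 36.500, -9.000°)
step 2: Δleader=(9.000, 15.000, 21.000°), engaged; cmd=(2.500, 8.500, 32.000°) → follower=(4.500, 45.000, 23.000°)
step 3: Δleader=(-20.000, -16.000, -31.000°), engaged; cmd=(-12.000, -7.000, -46.000°) → follower=(-7.500, 38.000, -23.000°)

2.000 24.000 -44.000
2.000 36.500 -9.000
4.500 45.000 23.000
-7.500 38.000 -23.000


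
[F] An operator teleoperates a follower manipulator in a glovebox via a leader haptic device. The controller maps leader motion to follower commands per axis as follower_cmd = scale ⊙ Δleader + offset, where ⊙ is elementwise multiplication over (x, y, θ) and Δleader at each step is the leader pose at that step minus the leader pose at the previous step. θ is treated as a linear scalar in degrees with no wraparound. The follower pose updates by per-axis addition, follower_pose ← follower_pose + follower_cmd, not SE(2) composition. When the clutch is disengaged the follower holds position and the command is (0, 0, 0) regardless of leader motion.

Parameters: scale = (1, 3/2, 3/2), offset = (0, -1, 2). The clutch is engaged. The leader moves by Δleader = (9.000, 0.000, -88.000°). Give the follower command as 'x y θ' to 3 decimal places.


9.000 -1.000 -130.000

axis x: 1·9.000 + 0 = 9.000
axis y: 3/2·0.000 + -1 = -1.000
axis θ: 3/2·-88.000 + 2 = -130.000
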